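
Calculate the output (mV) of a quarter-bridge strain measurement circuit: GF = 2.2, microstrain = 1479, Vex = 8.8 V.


Quarter bridge output: Vout = (GF * epsilon * Vex) / 4.
Vout = (2.2 * 1479e-6 * 8.8) / 4
Vout = 0.02863344 / 4 V
Vout = 0.00715836 V = 7.1584 mV

7.1584 mV


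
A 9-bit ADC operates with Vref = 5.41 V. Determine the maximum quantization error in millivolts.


The maximum quantization error is +/- LSB/2.
LSB = Vref / 2^n = 5.41 / 512 = 0.01056641 V
Max error = LSB / 2 = 0.01056641 / 2 = 0.0052832 V
Max error = 5.2832 mV

5.2832 mV


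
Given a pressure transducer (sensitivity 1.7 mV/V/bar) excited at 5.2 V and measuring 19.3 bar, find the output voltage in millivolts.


Output = sensitivity * Vex * P.
Vout = 1.7 * 5.2 * 19.3
Vout = 8.84 * 19.3
Vout = 170.61 mV

170.61 mV


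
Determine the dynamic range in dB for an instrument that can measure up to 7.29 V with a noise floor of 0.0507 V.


Dynamic range = 20 * log10(Vmax / Vnoise).
DR = 20 * log10(7.29 / 0.0507)
DR = 20 * log10(143.79)
DR = 43.15 dB

43.15 dB


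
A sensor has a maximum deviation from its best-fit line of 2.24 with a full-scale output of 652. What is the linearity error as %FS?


Linearity error = (max deviation / full scale) * 100%.
Linearity = (2.24 / 652) * 100
Linearity = 0.344 %FS

0.344 %FS


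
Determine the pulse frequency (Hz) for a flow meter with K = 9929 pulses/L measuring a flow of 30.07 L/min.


Frequency = K * Q / 60 (converting L/min to L/s).
f = 9929 * 30.07 / 60
f = 298565.03 / 60
f = 4976.08 Hz

4976.08 Hz


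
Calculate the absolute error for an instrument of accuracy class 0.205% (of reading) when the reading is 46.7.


Absolute error = (accuracy% / 100) * reading.
Error = (0.205 / 100) * 46.7
Error = 0.00205 * 46.7
Error = 0.0957

0.0957


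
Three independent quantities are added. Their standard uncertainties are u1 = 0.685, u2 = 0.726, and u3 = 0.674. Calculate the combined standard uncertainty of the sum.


For a sum of independent quantities, uc = sqrt(u1^2 + u2^2 + u3^2).
uc = sqrt(0.685^2 + 0.726^2 + 0.674^2)
uc = sqrt(0.469225 + 0.527076 + 0.454276)
uc = 1.2044

1.2044


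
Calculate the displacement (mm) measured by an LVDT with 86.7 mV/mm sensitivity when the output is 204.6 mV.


Displacement = Vout / sensitivity.
d = 204.6 / 86.7
d = 2.36 mm

2.36 mm


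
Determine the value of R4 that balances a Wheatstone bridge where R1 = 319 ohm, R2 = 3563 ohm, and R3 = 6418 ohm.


At balance: R1*R4 = R2*R3, so R4 = R2*R3/R1.
R4 = 3563 * 6418 / 319
R4 = 22867334 / 319
R4 = 71684.43 ohm

71684.43 ohm


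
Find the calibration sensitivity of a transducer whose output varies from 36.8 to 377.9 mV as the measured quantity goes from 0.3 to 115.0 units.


Sensitivity = (y2 - y1) / (x2 - x1).
S = (377.9 - 36.8) / (115.0 - 0.3)
S = 341.1 / 114.7
S = 2.9738 mV/unit

2.9738 mV/unit


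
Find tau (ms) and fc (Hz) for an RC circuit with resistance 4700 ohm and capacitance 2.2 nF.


Time constant: tau = R * C.
tau = 4700 * 2.20e-09 = 1.034e-05 s
tau = 0.0103 ms
Cutoff frequency: fc = 1 / (2*pi*R*C).
fc = 1 / (2*pi*1.034e-05) = 15392.16 Hz

tau = 0.0103 ms, fc = 15392.16 Hz


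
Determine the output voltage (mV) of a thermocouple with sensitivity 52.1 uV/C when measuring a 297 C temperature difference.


The thermocouple output V = sensitivity * dT.
V = 52.1 uV/C * 297 C
V = 15473.7 uV
V = 15.474 mV

15.474 mV


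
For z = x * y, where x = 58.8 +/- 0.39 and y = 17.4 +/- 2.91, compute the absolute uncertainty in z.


For a product z = x*y, the relative uncertainty is:
uz/z = sqrt((ux/x)^2 + (uy/y)^2)
Relative uncertainties: ux/x = 0.39/58.8 = 0.006633
uy/y = 2.91/17.4 = 0.167241
z = 58.8 * 17.4 = 1023.1
uz = 1023.1 * sqrt(0.006633^2 + 0.167241^2) = 171.243

171.243


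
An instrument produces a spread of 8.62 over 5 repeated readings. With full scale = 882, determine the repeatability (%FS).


Repeatability = (spread / full scale) * 100%.
R = (8.62 / 882) * 100
R = 0.977 %FS

0.977 %FS


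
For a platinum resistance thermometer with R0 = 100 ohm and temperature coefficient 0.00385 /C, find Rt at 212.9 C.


The RTD equation: Rt = R0 * (1 + alpha * T).
Rt = 100 * (1 + 0.00385 * 212.9)
Rt = 100 * (1 + 0.819665)
Rt = 100 * 1.819665
Rt = 181.966 ohm

181.966 ohm


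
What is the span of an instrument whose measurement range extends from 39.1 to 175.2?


Span = upper range - lower range.
Span = 175.2 - (39.1)
Span = 136.1

136.1


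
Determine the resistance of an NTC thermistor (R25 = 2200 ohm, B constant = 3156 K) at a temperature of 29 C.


NTC thermistor equation: Rt = R25 * exp(B * (1/T - 1/T25)).
T in Kelvin: 302.15 K, T25 = 298.15 K
1/T - 1/T25 = 1/302.15 - 1/298.15 = -4.44e-05
B * (1/T - 1/T25) = 3156 * -4.44e-05 = -0.1401
Rt = 2200 * exp(-0.1401) = 1912.3 ohm

1912.3 ohm


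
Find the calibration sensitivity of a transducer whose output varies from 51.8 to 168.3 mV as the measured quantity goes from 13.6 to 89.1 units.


Sensitivity = (y2 - y1) / (x2 - x1).
S = (168.3 - 51.8) / (89.1 - 13.6)
S = 116.5 / 75.5
S = 1.543 mV/unit

1.543 mV/unit


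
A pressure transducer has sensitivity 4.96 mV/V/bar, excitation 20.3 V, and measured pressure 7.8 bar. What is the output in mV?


Output = sensitivity * Vex * P.
Vout = 4.96 * 20.3 * 7.8
Vout = 100.688 * 7.8
Vout = 785.37 mV

785.37 mV


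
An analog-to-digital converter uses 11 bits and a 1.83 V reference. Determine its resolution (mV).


The resolution (LSB) of an ADC is Vref / 2^n.
LSB = 1.83 / 2^11
LSB = 1.83 / 2048
LSB = 0.00089355 V = 0.89355469 mV

0.89355469 mV


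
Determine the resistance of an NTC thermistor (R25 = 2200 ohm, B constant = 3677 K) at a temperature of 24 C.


NTC thermistor equation: Rt = R25 * exp(B * (1/T - 1/T25)).
T in Kelvin: 297.15 K, T25 = 298.15 K
1/T - 1/T25 = 1/297.15 - 1/298.15 = 1.129e-05
B * (1/T - 1/T25) = 3677 * 1.129e-05 = 0.0415
Rt = 2200 * exp(0.0415) = 2293.2 ohm

2293.2 ohm


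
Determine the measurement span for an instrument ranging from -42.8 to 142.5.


Span = upper range - lower range.
Span = 142.5 - (-42.8)
Span = 185.3

185.3


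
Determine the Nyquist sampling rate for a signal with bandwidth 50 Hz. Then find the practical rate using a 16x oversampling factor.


By Nyquist theorem, fs_min = 2 * fmax.
fs_min = 2 * 50 = 100 Hz
Practical rate = 16 * fs_min = 16 * 100 = 1600 Hz

fs_min = 100 Hz, fs_practical = 1600 Hz


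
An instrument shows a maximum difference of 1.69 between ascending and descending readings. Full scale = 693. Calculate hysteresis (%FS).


Hysteresis = (max difference / full scale) * 100%.
H = (1.69 / 693) * 100
H = 0.244 %FS

0.244 %FS


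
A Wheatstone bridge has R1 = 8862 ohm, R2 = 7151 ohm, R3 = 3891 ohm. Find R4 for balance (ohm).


At balance: R1*R4 = R2*R3, so R4 = R2*R3/R1.
R4 = 7151 * 3891 / 8862
R4 = 27824541 / 8862
R4 = 3139.76 ohm

3139.76 ohm


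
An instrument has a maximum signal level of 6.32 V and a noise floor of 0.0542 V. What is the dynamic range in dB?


Dynamic range = 20 * log10(Vmax / Vnoise).
DR = 20 * log10(6.32 / 0.0542)
DR = 20 * log10(116.61)
DR = 41.33 dB

41.33 dB


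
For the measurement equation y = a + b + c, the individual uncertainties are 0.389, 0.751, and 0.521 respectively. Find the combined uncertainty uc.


For a sum of independent quantities, uc = sqrt(u1^2 + u2^2 + u3^2).
uc = sqrt(0.389^2 + 0.751^2 + 0.521^2)
uc = sqrt(0.151321 + 0.564001 + 0.271441)
uc = 0.9934

0.9934


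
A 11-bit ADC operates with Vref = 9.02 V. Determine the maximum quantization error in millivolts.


The maximum quantization error is +/- LSB/2.
LSB = Vref / 2^n = 9.02 / 2048 = 0.0044043 V
Max error = LSB / 2 = 0.0044043 / 2 = 0.00220215 V
Max error = 2.2021 mV

2.2021 mV


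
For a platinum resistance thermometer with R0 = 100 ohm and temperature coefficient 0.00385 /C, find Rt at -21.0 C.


The RTD equation: Rt = R0 * (1 + alpha * T).
Rt = 100 * (1 + 0.00385 * -21.0)
Rt = 100 * (1 + -0.08085)
Rt = 100 * 0.91915
Rt = 91.915 ohm

91.915 ohm


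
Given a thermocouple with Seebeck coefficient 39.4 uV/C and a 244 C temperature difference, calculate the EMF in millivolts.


The thermocouple output V = sensitivity * dT.
V = 39.4 uV/C * 244 C
V = 9613.6 uV
V = 9.614 mV

9.614 mV


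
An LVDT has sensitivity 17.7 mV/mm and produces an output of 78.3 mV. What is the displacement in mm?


Displacement = Vout / sensitivity.
d = 78.3 / 17.7
d = 4.424 mm

4.424 mm


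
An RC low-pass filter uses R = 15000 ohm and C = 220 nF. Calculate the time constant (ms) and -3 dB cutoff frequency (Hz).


Time constant: tau = R * C.
tau = 15000 * 2.20e-07 = 0.0033 s
tau = 3.3 ms
Cutoff frequency: fc = 1 / (2*pi*R*C).
fc = 1 / (2*pi*0.0033) = 48.23 Hz

tau = 3.3 ms, fc = 48.23 Hz


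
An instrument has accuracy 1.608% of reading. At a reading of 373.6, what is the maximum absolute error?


Absolute error = (accuracy% / 100) * reading.
Error = (1.608 / 100) * 373.6
Error = 0.01608 * 373.6
Error = 6.0075

6.0075


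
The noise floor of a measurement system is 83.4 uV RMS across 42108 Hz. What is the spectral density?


Noise spectral density = Vrms / sqrt(BW).
NSD = 83.4 / sqrt(42108)
NSD = 83.4 / 205.2023
NSD = 0.4064 uV/sqrt(Hz)

0.4064 uV/sqrt(Hz)


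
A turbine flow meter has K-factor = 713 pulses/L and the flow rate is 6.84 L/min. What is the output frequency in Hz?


Frequency = K * Q / 60 (converting L/min to L/s).
f = 713 * 6.84 / 60
f = 4876.92 / 60
f = 81.28 Hz

81.28 Hz


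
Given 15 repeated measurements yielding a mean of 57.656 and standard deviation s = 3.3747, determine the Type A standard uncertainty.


The standard uncertainty for Type A evaluation is u = s / sqrt(n).
u = 3.3747 / sqrt(15)
u = 3.3747 / 3.873
u = 0.8713

0.8713


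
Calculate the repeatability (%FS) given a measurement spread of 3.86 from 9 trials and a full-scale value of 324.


Repeatability = (spread / full scale) * 100%.
R = (3.86 / 324) * 100
R = 1.191 %FS

1.191 %FS


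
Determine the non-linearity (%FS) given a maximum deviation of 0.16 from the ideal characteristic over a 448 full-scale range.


Linearity error = (max deviation / full scale) * 100%.
Linearity = (0.16 / 448) * 100
Linearity = 0.036 %FS

0.036 %FS


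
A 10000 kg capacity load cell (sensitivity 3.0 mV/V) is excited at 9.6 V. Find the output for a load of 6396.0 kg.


Vout = rated_output * Vex * (load / capacity).
Vout = 3.0 * 9.6 * (6396.0 / 10000)
Vout = 3.0 * 9.6 * 0.6396
Vout = 18.42 mV

18.42 mV


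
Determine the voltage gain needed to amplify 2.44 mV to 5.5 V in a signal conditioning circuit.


Gain = Vout / Vin (converting to same units).
G = 5.5 V / 2.44 mV
G = 5500.0 mV / 2.44 mV
G = 2254.1

2254.1


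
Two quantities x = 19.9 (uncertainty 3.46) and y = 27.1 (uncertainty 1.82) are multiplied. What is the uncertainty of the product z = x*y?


For a product z = x*y, the relative uncertainty is:
uz/z = sqrt((ux/x)^2 + (uy/y)^2)
Relative uncertainties: ux/x = 3.46/19.9 = 0.173869
uy/y = 1.82/27.1 = 0.067159
z = 19.9 * 27.1 = 539.3
uz = 539.3 * sqrt(0.173869^2 + 0.067159^2) = 100.518

100.518


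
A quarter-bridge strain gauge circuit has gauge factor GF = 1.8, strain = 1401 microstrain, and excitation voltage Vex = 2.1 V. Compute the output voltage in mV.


Quarter bridge output: Vout = (GF * epsilon * Vex) / 4.
Vout = (1.8 * 1401e-6 * 2.1) / 4
Vout = 0.00529578 / 4 V
Vout = 0.00132395 V = 1.3239 mV

1.3239 mV


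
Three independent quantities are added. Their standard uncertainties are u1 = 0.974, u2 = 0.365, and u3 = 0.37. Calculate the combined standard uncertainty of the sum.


For a sum of independent quantities, uc = sqrt(u1^2 + u2^2 + u3^2).
uc = sqrt(0.974^2 + 0.365^2 + 0.37^2)
uc = sqrt(0.948676 + 0.133225 + 0.1369)
uc = 1.104

1.104


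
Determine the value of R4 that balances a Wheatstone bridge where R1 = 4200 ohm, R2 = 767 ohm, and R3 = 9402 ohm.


At balance: R1*R4 = R2*R3, so R4 = R2*R3/R1.
R4 = 767 * 9402 / 4200
R4 = 7211334 / 4200
R4 = 1716.98 ohm

1716.98 ohm


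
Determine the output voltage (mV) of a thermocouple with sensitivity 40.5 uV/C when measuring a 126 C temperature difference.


The thermocouple output V = sensitivity * dT.
V = 40.5 uV/C * 126 C
V = 5103.0 uV
V = 5.103 mV

5.103 mV


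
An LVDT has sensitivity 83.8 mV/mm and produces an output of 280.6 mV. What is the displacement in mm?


Displacement = Vout / sensitivity.
d = 280.6 / 83.8
d = 3.348 mm

3.348 mm


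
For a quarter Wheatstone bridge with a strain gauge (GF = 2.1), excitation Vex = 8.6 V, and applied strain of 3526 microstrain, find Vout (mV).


Quarter bridge output: Vout = (GF * epsilon * Vex) / 4.
Vout = (2.1 * 3526e-6 * 8.6) / 4
Vout = 0.06367956 / 4 V
Vout = 0.01591989 V = 15.9199 mV

15.9199 mV


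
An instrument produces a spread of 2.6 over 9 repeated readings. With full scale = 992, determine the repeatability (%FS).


Repeatability = (spread / full scale) * 100%.
R = (2.6 / 992) * 100
R = 0.262 %FS

0.262 %FS


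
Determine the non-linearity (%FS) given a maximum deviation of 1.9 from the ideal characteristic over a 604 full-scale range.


Linearity error = (max deviation / full scale) * 100%.
Linearity = (1.9 / 604) * 100
Linearity = 0.315 %FS

0.315 %FS


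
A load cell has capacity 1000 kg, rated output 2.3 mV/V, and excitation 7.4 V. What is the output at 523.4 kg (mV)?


Vout = rated_output * Vex * (load / capacity).
Vout = 2.3 * 7.4 * (523.4 / 1000)
Vout = 2.3 * 7.4 * 0.5234
Vout = 8.908 mV

8.908 mV


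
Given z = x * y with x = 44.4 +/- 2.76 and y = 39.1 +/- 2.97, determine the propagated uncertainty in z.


For a product z = x*y, the relative uncertainty is:
uz/z = sqrt((ux/x)^2 + (uy/y)^2)
Relative uncertainties: ux/x = 2.76/44.4 = 0.062162
uy/y = 2.97/39.1 = 0.075959
z = 44.4 * 39.1 = 1736.0
uz = 1736.0 * sqrt(0.062162^2 + 0.075959^2) = 170.397

170.397


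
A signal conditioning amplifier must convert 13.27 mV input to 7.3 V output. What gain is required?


Gain = Vout / Vin (converting to same units).
G = 7.3 V / 13.27 mV
G = 7300.0 mV / 13.27 mV
G = 550.11

550.11


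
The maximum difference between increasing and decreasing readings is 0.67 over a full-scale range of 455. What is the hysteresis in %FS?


Hysteresis = (max difference / full scale) * 100%.
H = (0.67 / 455) * 100
H = 0.147 %FS

0.147 %FS


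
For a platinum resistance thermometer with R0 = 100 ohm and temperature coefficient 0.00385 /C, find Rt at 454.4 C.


The RTD equation: Rt = R0 * (1 + alpha * T).
Rt = 100 * (1 + 0.00385 * 454.4)
Rt = 100 * (1 + 1.74944)
Rt = 100 * 2.74944
Rt = 274.944 ohm

274.944 ohm


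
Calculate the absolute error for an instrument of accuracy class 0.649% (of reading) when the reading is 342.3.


Absolute error = (accuracy% / 100) * reading.
Error = (0.649 / 100) * 342.3
Error = 0.00649 * 342.3
Error = 2.2215

2.2215


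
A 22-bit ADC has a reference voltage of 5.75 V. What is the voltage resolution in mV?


The resolution (LSB) of an ADC is Vref / 2^n.
LSB = 5.75 / 2^22
LSB = 5.75 / 4194304
LSB = 1.37e-06 V = 0.00137091 mV

0.00137091 mV


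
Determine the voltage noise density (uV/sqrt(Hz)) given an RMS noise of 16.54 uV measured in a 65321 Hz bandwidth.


Noise spectral density = Vrms / sqrt(BW).
NSD = 16.54 / sqrt(65321)
NSD = 16.54 / 255.5797
NSD = 0.0647 uV/sqrt(Hz)

0.0647 uV/sqrt(Hz)


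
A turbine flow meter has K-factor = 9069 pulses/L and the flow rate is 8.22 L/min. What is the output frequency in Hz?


Frequency = K * Q / 60 (converting L/min to L/s).
f = 9069 * 8.22 / 60
f = 74547.18 / 60
f = 1242.45 Hz

1242.45 Hz


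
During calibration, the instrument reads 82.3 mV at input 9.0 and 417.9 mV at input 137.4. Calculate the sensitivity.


Sensitivity = (y2 - y1) / (x2 - x1).
S = (417.9 - 82.3) / (137.4 - 9.0)
S = 335.6 / 128.4
S = 2.6137 mV/unit

2.6137 mV/unit


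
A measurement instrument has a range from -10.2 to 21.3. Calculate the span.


Span = upper range - lower range.
Span = 21.3 - (-10.2)
Span = 31.5

31.5


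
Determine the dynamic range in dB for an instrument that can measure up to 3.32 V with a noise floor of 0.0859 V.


Dynamic range = 20 * log10(Vmax / Vnoise).
DR = 20 * log10(3.32 / 0.0859)
DR = 20 * log10(38.65)
DR = 31.74 dB

31.74 dB


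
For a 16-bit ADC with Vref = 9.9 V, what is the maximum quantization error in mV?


The maximum quantization error is +/- LSB/2.
LSB = Vref / 2^n = 9.9 / 65536 = 0.00015106 V
Max error = LSB / 2 = 0.00015106 / 2 = 7.553e-05 V
Max error = 0.0755 mV

0.0755 mV


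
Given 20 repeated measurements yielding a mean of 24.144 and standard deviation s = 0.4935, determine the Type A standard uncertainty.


The standard uncertainty for Type A evaluation is u = s / sqrt(n).
u = 0.4935 / sqrt(20)
u = 0.4935 / 4.4721
u = 0.1103

0.1103


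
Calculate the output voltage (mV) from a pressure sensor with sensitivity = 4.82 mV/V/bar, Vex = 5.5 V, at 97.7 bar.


Output = sensitivity * Vex * P.
Vout = 4.82 * 5.5 * 97.7
Vout = 26.51 * 97.7
Vout = 2590.03 mV

2590.03 mV


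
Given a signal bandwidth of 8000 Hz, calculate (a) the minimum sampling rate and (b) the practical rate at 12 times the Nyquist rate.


By Nyquist theorem, fs_min = 2 * fmax.
fs_min = 2 * 8000 = 16000 Hz
Practical rate = 12 * fs_min = 12 * 16000 = 192000 Hz

fs_min = 16000 Hz, fs_practical = 192000 Hz


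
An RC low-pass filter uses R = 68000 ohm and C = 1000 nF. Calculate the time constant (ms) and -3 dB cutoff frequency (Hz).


Time constant: tau = R * C.
tau = 68000 * 1.00e-06 = 0.068 s
tau = 68.0 ms
Cutoff frequency: fc = 1 / (2*pi*R*C).
fc = 1 / (2*pi*0.068) = 2.34 Hz

tau = 68.0 ms, fc = 2.34 Hz


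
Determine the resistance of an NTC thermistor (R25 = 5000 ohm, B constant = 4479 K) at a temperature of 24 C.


NTC thermistor equation: Rt = R25 * exp(B * (1/T - 1/T25)).
T in Kelvin: 297.15 K, T25 = 298.15 K
1/T - 1/T25 = 1/297.15 - 1/298.15 = 1.129e-05
B * (1/T - 1/T25) = 4479 * 1.129e-05 = 0.0506
Rt = 5000 * exp(0.0506) = 5259.3 ohm

5259.3 ohm


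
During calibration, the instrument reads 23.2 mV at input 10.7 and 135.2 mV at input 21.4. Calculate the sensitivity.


Sensitivity = (y2 - y1) / (x2 - x1).
S = (135.2 - 23.2) / (21.4 - 10.7)
S = 112.0 / 10.7
S = 10.4673 mV/unit

10.4673 mV/unit


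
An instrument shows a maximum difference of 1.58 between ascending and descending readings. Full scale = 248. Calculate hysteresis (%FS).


Hysteresis = (max difference / full scale) * 100%.
H = (1.58 / 248) * 100
H = 0.637 %FS

0.637 %FS


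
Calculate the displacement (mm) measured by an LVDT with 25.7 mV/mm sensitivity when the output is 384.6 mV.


Displacement = Vout / sensitivity.
d = 384.6 / 25.7
d = 14.965 mm

14.965 mm


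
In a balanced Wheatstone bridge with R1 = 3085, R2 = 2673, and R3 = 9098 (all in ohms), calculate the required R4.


At balance: R1*R4 = R2*R3, so R4 = R2*R3/R1.
R4 = 2673 * 9098 / 3085
R4 = 24318954 / 3085
R4 = 7882.97 ohm

7882.97 ohm


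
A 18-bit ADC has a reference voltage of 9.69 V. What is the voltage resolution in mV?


The resolution (LSB) of an ADC is Vref / 2^n.
LSB = 9.69 / 2^18
LSB = 9.69 / 262144
LSB = 3.696e-05 V = 0.03696442 mV

0.03696442 mV


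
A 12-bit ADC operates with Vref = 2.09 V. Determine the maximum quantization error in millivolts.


The maximum quantization error is +/- LSB/2.
LSB = Vref / 2^n = 2.09 / 4096 = 0.00051025 V
Max error = LSB / 2 = 0.00051025 / 2 = 0.00025513 V
Max error = 0.2551 mV

0.2551 mV


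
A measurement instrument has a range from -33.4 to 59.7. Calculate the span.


Span = upper range - lower range.
Span = 59.7 - (-33.4)
Span = 93.1

93.1


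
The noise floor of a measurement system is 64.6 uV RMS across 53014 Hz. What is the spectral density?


Noise spectral density = Vrms / sqrt(BW).
NSD = 64.6 / sqrt(53014)
NSD = 64.6 / 230.2477
NSD = 0.2806 uV/sqrt(Hz)

0.2806 uV/sqrt(Hz)


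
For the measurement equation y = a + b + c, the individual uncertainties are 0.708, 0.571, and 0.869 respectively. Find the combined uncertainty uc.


For a sum of independent quantities, uc = sqrt(u1^2 + u2^2 + u3^2).
uc = sqrt(0.708^2 + 0.571^2 + 0.869^2)
uc = sqrt(0.501264 + 0.326041 + 0.755161)
uc = 1.258

1.258


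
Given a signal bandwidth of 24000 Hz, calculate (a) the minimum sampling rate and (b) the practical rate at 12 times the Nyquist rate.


By Nyquist theorem, fs_min = 2 * fmax.
fs_min = 2 * 24000 = 48000 Hz
Practical rate = 12 * fs_min = 12 * 48000 = 576000 Hz

fs_min = 48000 Hz, fs_practical = 576000 Hz


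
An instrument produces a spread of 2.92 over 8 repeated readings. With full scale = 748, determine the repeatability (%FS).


Repeatability = (spread / full scale) * 100%.
R = (2.92 / 748) * 100
R = 0.39 %FS

0.39 %FS


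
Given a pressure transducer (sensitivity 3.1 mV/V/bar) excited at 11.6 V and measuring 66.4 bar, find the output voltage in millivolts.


Output = sensitivity * Vex * P.
Vout = 3.1 * 11.6 * 66.4
Vout = 35.96 * 66.4
Vout = 2387.74 mV

2387.74 mV


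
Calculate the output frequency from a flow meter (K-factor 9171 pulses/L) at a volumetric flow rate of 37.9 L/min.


Frequency = K * Q / 60 (converting L/min to L/s).
f = 9171 * 37.9 / 60
f = 347580.9 / 60
f = 5793.01 Hz

5793.01 Hz


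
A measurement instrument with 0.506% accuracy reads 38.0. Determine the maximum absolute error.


Absolute error = (accuracy% / 100) * reading.
Error = (0.506 / 100) * 38.0
Error = 0.00506 * 38.0
Error = 0.1923

0.1923


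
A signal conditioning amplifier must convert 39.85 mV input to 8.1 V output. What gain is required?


Gain = Vout / Vin (converting to same units).
G = 8.1 V / 39.85 mV
G = 8100.0 mV / 39.85 mV
G = 203.26

203.26


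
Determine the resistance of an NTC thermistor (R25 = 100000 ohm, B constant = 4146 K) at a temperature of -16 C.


NTC thermistor equation: Rt = R25 * exp(B * (1/T - 1/T25)).
T in Kelvin: 257.15 K, T25 = 298.15 K
1/T - 1/T25 = 1/257.15 - 1/298.15 = 0.00053476
B * (1/T - 1/T25) = 4146 * 0.00053476 = 2.2171
Rt = 100000 * exp(2.2171) = 918097.4 ohm

918097.4 ohm


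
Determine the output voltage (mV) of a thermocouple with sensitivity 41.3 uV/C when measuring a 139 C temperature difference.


The thermocouple output V = sensitivity * dT.
V = 41.3 uV/C * 139 C
V = 5740.7 uV
V = 5.741 mV

5.741 mV


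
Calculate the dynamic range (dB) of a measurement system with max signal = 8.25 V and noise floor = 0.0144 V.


Dynamic range = 20 * log10(Vmax / Vnoise).
DR = 20 * log10(8.25 / 0.0144)
DR = 20 * log10(572.92)
DR = 55.16 dB

55.16 dB


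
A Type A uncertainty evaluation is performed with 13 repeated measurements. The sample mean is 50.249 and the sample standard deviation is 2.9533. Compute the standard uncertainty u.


The standard uncertainty for Type A evaluation is u = s / sqrt(n).
u = 2.9533 / sqrt(13)
u = 2.9533 / 3.6056
u = 0.8191

0.8191


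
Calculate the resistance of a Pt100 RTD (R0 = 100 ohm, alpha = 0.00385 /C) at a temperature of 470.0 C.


The RTD equation: Rt = R0 * (1 + alpha * T).
Rt = 100 * (1 + 0.00385 * 470.0)
Rt = 100 * (1 + 1.8095)
Rt = 100 * 2.8095
Rt = 280.95 ohm

280.95 ohm


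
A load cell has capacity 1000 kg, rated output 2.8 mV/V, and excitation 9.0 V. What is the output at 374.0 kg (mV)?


Vout = rated_output * Vex * (load / capacity).
Vout = 2.8 * 9.0 * (374.0 / 1000)
Vout = 2.8 * 9.0 * 0.374
Vout = 9.425 mV

9.425 mV


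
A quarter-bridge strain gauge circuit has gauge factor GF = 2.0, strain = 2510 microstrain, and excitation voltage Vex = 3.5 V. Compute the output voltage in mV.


Quarter bridge output: Vout = (GF * epsilon * Vex) / 4.
Vout = (2.0 * 2510e-6 * 3.5) / 4
Vout = 0.01757 / 4 V
Vout = 0.0043925 V = 4.3925 mV

4.3925 mV


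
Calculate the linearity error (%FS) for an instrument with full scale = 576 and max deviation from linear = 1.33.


Linearity error = (max deviation / full scale) * 100%.
Linearity = (1.33 / 576) * 100
Linearity = 0.231 %FS

0.231 %FS


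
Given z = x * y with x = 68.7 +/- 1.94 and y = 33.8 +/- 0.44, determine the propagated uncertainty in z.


For a product z = x*y, the relative uncertainty is:
uz/z = sqrt((ux/x)^2 + (uy/y)^2)
Relative uncertainties: ux/x = 1.94/68.7 = 0.028239
uy/y = 0.44/33.8 = 0.013018
z = 68.7 * 33.8 = 2322.1
uz = 2322.1 * sqrt(0.028239^2 + 0.013018^2) = 72.204

72.204


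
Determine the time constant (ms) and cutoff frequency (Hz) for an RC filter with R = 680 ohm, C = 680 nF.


Time constant: tau = R * C.
tau = 680 * 6.80e-07 = 0.0004624 s
tau = 0.4624 ms
Cutoff frequency: fc = 1 / (2*pi*R*C).
fc = 1 / (2*pi*0.0004624) = 344.19 Hz

tau = 0.4624 ms, fc = 344.19 Hz


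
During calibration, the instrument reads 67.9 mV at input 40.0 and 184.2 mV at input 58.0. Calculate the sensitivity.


Sensitivity = (y2 - y1) / (x2 - x1).
S = (184.2 - 67.9) / (58.0 - 40.0)
S = 116.3 / 18.0
S = 6.4611 mV/unit

6.4611 mV/unit


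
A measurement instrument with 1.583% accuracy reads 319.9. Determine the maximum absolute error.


Absolute error = (accuracy% / 100) * reading.
Error = (1.583 / 100) * 319.9
Error = 0.01583 * 319.9
Error = 5.064

5.064


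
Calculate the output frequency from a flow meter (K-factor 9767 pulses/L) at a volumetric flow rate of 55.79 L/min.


Frequency = K * Q / 60 (converting L/min to L/s).
f = 9767 * 55.79 / 60
f = 544900.93 / 60
f = 9081.68 Hz

9081.68 Hz


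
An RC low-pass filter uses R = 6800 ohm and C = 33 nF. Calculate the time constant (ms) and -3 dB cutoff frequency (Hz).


Time constant: tau = R * C.
tau = 6800 * 3.30e-08 = 0.0002244 s
tau = 0.2244 ms
Cutoff frequency: fc = 1 / (2*pi*R*C).
fc = 1 / (2*pi*0.0002244) = 709.25 Hz

tau = 0.2244 ms, fc = 709.25 Hz


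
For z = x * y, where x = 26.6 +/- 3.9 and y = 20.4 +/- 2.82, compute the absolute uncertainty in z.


For a product z = x*y, the relative uncertainty is:
uz/z = sqrt((ux/x)^2 + (uy/y)^2)
Relative uncertainties: ux/x = 3.9/26.6 = 0.146617
uy/y = 2.82/20.4 = 0.138235
z = 26.6 * 20.4 = 542.6
uz = 542.6 * sqrt(0.146617^2 + 0.138235^2) = 109.346

109.346


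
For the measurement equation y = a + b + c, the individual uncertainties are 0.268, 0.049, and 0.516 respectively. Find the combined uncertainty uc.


For a sum of independent quantities, uc = sqrt(u1^2 + u2^2 + u3^2).
uc = sqrt(0.268^2 + 0.049^2 + 0.516^2)
uc = sqrt(0.071824 + 0.002401 + 0.266256)
uc = 0.5835

0.5835


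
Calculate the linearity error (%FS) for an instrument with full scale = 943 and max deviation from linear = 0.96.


Linearity error = (max deviation / full scale) * 100%.
Linearity = (0.96 / 943) * 100
Linearity = 0.102 %FS

0.102 %FS


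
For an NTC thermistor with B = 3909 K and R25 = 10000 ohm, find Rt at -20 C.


NTC thermistor equation: Rt = R25 * exp(B * (1/T - 1/T25)).
T in Kelvin: 253.15 K, T25 = 298.15 K
1/T - 1/T25 = 1/253.15 - 1/298.15 = 0.00059621
B * (1/T - 1/T25) = 3909 * 0.00059621 = 2.3306
Rt = 10000 * exp(2.3306) = 102839.8 ohm

102839.8 ohm


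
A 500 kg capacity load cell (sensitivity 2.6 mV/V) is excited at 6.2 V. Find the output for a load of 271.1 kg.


Vout = rated_output * Vex * (load / capacity).
Vout = 2.6 * 6.2 * (271.1 / 500)
Vout = 2.6 * 6.2 * 0.5422
Vout = 8.74 mV

8.74 mV


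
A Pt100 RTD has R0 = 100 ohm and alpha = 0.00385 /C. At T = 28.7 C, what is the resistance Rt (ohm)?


The RTD equation: Rt = R0 * (1 + alpha * T).
Rt = 100 * (1 + 0.00385 * 28.7)
Rt = 100 * (1 + 0.110495)
Rt = 100 * 1.110495
Rt = 111.049 ohm

111.049 ohm


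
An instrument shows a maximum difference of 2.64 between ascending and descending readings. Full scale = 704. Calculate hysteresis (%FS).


Hysteresis = (max difference / full scale) * 100%.
H = (2.64 / 704) * 100
H = 0.375 %FS

0.375 %FS


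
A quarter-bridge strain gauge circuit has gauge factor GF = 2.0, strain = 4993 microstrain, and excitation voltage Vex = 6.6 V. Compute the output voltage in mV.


Quarter bridge output: Vout = (GF * epsilon * Vex) / 4.
Vout = (2.0 * 4993e-6 * 6.6) / 4
Vout = 0.0659076 / 4 V
Vout = 0.0164769 V = 16.4769 mV

16.4769 mV


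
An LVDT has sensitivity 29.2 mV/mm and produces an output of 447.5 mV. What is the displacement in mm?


Displacement = Vout / sensitivity.
d = 447.5 / 29.2
d = 15.325 mm

15.325 mm


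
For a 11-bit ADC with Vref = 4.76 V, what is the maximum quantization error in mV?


The maximum quantization error is +/- LSB/2.
LSB = Vref / 2^n = 4.76 / 2048 = 0.00232422 V
Max error = LSB / 2 = 0.00232422 / 2 = 0.00116211 V
Max error = 1.1621 mV

1.1621 mV


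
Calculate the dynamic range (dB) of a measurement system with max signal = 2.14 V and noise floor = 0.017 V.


Dynamic range = 20 * log10(Vmax / Vnoise).
DR = 20 * log10(2.14 / 0.017)
DR = 20 * log10(125.88)
DR = 42.0 dB

42.0 dB


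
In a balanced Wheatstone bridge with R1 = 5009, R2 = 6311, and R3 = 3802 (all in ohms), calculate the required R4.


At balance: R1*R4 = R2*R3, so R4 = R2*R3/R1.
R4 = 6311 * 3802 / 5009
R4 = 23994422 / 5009
R4 = 4790.26 ohm

4790.26 ohm


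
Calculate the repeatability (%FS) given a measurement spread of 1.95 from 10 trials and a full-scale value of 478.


Repeatability = (spread / full scale) * 100%.
R = (1.95 / 478) * 100
R = 0.408 %FS

0.408 %FS


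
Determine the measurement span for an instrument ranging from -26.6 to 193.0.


Span = upper range - lower range.
Span = 193.0 - (-26.6)
Span = 219.6

219.6


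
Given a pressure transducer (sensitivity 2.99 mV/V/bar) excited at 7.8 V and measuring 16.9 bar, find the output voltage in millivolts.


Output = sensitivity * Vex * P.
Vout = 2.99 * 7.8 * 16.9
Vout = 23.322 * 16.9
Vout = 394.14 mV

394.14 mV


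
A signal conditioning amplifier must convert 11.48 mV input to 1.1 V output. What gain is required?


Gain = Vout / Vin (converting to same units).
G = 1.1 V / 11.48 mV
G = 1100.0 mV / 11.48 mV
G = 95.82

95.82


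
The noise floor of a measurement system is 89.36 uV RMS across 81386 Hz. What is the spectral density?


Noise spectral density = Vrms / sqrt(BW).
NSD = 89.36 / sqrt(81386)
NSD = 89.36 / 285.2823
NSD = 0.3132 uV/sqrt(Hz)

0.3132 uV/sqrt(Hz)


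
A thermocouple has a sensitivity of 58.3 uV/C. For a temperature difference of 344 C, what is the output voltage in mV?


The thermocouple output V = sensitivity * dT.
V = 58.3 uV/C * 344 C
V = 20055.2 uV
V = 20.055 mV

20.055 mV


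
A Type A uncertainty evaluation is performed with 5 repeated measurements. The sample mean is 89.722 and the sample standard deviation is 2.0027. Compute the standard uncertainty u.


The standard uncertainty for Type A evaluation is u = s / sqrt(n).
u = 2.0027 / sqrt(5)
u = 2.0027 / 2.2361
u = 0.8956

0.8956


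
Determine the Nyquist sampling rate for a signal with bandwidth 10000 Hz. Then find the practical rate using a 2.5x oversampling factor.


By Nyquist theorem, fs_min = 2 * fmax.
fs_min = 2 * 10000 = 20000 Hz
Practical rate = 2.5 * fs_min = 2.5 * 20000 = 50000 Hz

fs_min = 20000 Hz, fs_practical = 50000 Hz


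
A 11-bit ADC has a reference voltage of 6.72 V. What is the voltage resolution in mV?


The resolution (LSB) of an ADC is Vref / 2^n.
LSB = 6.72 / 2^11
LSB = 6.72 / 2048
LSB = 0.00328125 V = 3.28125 mV

3.28125 mV


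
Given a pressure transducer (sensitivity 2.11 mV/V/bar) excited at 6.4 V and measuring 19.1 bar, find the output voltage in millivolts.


Output = sensitivity * Vex * P.
Vout = 2.11 * 6.4 * 19.1
Vout = 13.504 * 19.1
Vout = 257.93 mV

257.93 mV


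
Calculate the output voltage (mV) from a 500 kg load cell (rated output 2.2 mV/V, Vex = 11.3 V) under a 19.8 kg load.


Vout = rated_output * Vex * (load / capacity).
Vout = 2.2 * 11.3 * (19.8 / 500)
Vout = 2.2 * 11.3 * 0.0396
Vout = 0.984 mV

0.984 mV


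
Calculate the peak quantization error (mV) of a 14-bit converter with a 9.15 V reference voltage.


The maximum quantization error is +/- LSB/2.
LSB = Vref / 2^n = 9.15 / 16384 = 0.00055847 V
Max error = LSB / 2 = 0.00055847 / 2 = 0.00027924 V
Max error = 0.2792 mV

0.2792 mV


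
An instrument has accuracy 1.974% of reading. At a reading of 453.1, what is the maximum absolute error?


Absolute error = (accuracy% / 100) * reading.
Error = (1.974 / 100) * 453.1
Error = 0.01974 * 453.1
Error = 8.9442

8.9442


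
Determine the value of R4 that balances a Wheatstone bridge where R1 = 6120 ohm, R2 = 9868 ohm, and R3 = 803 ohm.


At balance: R1*R4 = R2*R3, so R4 = R2*R3/R1.
R4 = 9868 * 803 / 6120
R4 = 7924004 / 6120
R4 = 1294.77 ohm

1294.77 ohm


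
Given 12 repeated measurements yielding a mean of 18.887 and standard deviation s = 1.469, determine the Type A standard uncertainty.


The standard uncertainty for Type A evaluation is u = s / sqrt(n).
u = 1.469 / sqrt(12)
u = 1.469 / 3.4641
u = 0.4241

0.4241


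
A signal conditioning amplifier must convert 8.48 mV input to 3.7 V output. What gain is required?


Gain = Vout / Vin (converting to same units).
G = 3.7 V / 8.48 mV
G = 3700.0 mV / 8.48 mV
G = 436.32

436.32


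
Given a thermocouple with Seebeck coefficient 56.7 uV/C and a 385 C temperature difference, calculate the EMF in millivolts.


The thermocouple output V = sensitivity * dT.
V = 56.7 uV/C * 385 C
V = 21829.5 uV
V = 21.829 mV

21.829 mV


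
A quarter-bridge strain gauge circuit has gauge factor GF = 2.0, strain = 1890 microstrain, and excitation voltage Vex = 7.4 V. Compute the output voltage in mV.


Quarter bridge output: Vout = (GF * epsilon * Vex) / 4.
Vout = (2.0 * 1890e-6 * 7.4) / 4
Vout = 0.027972 / 4 V
Vout = 0.006993 V = 6.993 mV

6.993 mV


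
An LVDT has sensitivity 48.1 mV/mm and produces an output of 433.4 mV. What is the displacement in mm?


Displacement = Vout / sensitivity.
d = 433.4 / 48.1
d = 9.01 mm

9.01 mm


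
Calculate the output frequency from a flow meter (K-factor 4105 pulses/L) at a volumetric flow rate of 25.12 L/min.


Frequency = K * Q / 60 (converting L/min to L/s).
f = 4105 * 25.12 / 60
f = 103117.6 / 60
f = 1718.63 Hz

1718.63 Hz


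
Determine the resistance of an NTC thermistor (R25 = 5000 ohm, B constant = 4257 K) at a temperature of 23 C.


NTC thermistor equation: Rt = R25 * exp(B * (1/T - 1/T25)).
T in Kelvin: 296.15 K, T25 = 298.15 K
1/T - 1/T25 = 1/296.15 - 1/298.15 = 2.265e-05
B * (1/T - 1/T25) = 4257 * 2.265e-05 = 0.0964
Rt = 5000 * exp(0.0964) = 5506.1 ohm

5506.1 ohm


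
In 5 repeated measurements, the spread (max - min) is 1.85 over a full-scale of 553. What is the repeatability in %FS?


Repeatability = (spread / full scale) * 100%.
R = (1.85 / 553) * 100
R = 0.335 %FS

0.335 %FS


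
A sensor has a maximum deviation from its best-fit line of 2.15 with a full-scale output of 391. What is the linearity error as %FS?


Linearity error = (max deviation / full scale) * 100%.
Linearity = (2.15 / 391) * 100
Linearity = 0.55 %FS

0.55 %FS


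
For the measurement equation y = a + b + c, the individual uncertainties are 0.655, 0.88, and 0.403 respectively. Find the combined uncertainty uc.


For a sum of independent quantities, uc = sqrt(u1^2 + u2^2 + u3^2).
uc = sqrt(0.655^2 + 0.88^2 + 0.403^2)
uc = sqrt(0.429025 + 0.7744 + 0.162409)
uc = 1.1687

1.1687


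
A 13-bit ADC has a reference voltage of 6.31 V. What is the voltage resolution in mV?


The resolution (LSB) of an ADC is Vref / 2^n.
LSB = 6.31 / 2^13
LSB = 6.31 / 8192
LSB = 0.00077026 V = 0.77026367 mV

0.77026367 mV


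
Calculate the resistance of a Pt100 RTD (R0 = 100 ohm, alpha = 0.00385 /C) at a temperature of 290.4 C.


The RTD equation: Rt = R0 * (1 + alpha * T).
Rt = 100 * (1 + 0.00385 * 290.4)
Rt = 100 * (1 + 1.11804)
Rt = 100 * 2.11804
Rt = 211.804 ohm

211.804 ohm


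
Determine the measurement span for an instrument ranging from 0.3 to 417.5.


Span = upper range - lower range.
Span = 417.5 - (0.3)
Span = 417.2

417.2


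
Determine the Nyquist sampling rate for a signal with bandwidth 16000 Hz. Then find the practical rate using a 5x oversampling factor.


By Nyquist theorem, fs_min = 2 * fmax.
fs_min = 2 * 16000 = 32000 Hz
Practical rate = 5 * fs_min = 5 * 32000 = 160000 Hz

fs_min = 32000 Hz, fs_practical = 160000 Hz


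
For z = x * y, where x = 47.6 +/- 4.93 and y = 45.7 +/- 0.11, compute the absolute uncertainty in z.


For a product z = x*y, the relative uncertainty is:
uz/z = sqrt((ux/x)^2 + (uy/y)^2)
Relative uncertainties: ux/x = 4.93/47.6 = 0.103571
uy/y = 0.11/45.7 = 0.002407
z = 47.6 * 45.7 = 2175.3
uz = 2175.3 * sqrt(0.103571^2 + 0.002407^2) = 225.362

225.362


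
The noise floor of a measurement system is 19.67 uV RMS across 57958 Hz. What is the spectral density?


Noise spectral density = Vrms / sqrt(BW).
NSD = 19.67 / sqrt(57958)
NSD = 19.67 / 240.7447
NSD = 0.0817 uV/sqrt(Hz)

0.0817 uV/sqrt(Hz)


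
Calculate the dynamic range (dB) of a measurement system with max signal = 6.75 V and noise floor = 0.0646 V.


Dynamic range = 20 * log10(Vmax / Vnoise).
DR = 20 * log10(6.75 / 0.0646)
DR = 20 * log10(104.49)
DR = 40.38 dB

40.38 dB


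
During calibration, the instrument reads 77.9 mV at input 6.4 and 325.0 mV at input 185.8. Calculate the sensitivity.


Sensitivity = (y2 - y1) / (x2 - x1).
S = (325.0 - 77.9) / (185.8 - 6.4)
S = 247.1 / 179.4
S = 1.3774 mV/unit

1.3774 mV/unit


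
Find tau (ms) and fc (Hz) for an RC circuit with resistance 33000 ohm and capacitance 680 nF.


Time constant: tau = R * C.
tau = 33000 * 6.80e-07 = 0.02244 s
tau = 22.44 ms
Cutoff frequency: fc = 1 / (2*pi*R*C).
fc = 1 / (2*pi*0.02244) = 7.09 Hz

tau = 22.44 ms, fc = 7.09 Hz


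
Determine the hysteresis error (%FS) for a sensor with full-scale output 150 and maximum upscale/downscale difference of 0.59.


Hysteresis = (max difference / full scale) * 100%.
H = (0.59 / 150) * 100
H = 0.393 %FS

0.393 %FS


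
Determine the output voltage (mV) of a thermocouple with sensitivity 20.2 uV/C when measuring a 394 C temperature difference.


The thermocouple output V = sensitivity * dT.
V = 20.2 uV/C * 394 C
V = 7958.8 uV
V = 7.959 mV

7.959 mV


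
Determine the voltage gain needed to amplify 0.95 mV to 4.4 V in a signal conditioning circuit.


Gain = Vout / Vin (converting to same units).
G = 4.4 V / 0.95 mV
G = 4400.0 mV / 0.95 mV
G = 4631.58

4631.58


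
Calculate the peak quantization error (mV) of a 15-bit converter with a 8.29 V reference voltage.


The maximum quantization error is +/- LSB/2.
LSB = Vref / 2^n = 8.29 / 32768 = 0.00025299 V
Max error = LSB / 2 = 0.00025299 / 2 = 0.0001265 V
Max error = 0.1265 mV

0.1265 mV


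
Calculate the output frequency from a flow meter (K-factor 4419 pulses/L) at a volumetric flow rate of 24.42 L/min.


Frequency = K * Q / 60 (converting L/min to L/s).
f = 4419 * 24.42 / 60
f = 107911.98 / 60
f = 1798.53 Hz

1798.53 Hz


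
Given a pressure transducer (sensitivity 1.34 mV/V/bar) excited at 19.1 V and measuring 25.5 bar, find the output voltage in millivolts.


Output = sensitivity * Vex * P.
Vout = 1.34 * 19.1 * 25.5
Vout = 25.594 * 25.5
Vout = 652.65 mV

652.65 mV


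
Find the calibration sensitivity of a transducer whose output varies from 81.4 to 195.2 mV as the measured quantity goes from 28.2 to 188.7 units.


Sensitivity = (y2 - y1) / (x2 - x1).
S = (195.2 - 81.4) / (188.7 - 28.2)
S = 113.8 / 160.5
S = 0.709 mV/unit

0.709 mV/unit


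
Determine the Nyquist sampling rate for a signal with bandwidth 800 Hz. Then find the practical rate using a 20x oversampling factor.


By Nyquist theorem, fs_min = 2 * fmax.
fs_min = 2 * 800 = 1600 Hz
Practical rate = 20 * fs_min = 20 * 1600 = 32000 Hz

fs_min = 1600 Hz, fs_practical = 32000 Hz
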